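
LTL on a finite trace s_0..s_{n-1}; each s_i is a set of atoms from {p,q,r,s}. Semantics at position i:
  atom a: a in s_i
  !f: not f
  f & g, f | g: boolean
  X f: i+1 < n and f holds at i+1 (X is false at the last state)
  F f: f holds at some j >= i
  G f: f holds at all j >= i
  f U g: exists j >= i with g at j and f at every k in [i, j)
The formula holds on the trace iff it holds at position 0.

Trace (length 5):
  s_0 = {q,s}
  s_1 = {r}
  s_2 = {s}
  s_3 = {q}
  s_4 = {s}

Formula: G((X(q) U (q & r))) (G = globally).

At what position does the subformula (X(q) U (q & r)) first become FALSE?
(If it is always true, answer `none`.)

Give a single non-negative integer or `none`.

Answer: 0

Derivation:
s_0={q,s}: (X(q) U (q & r))=False X(q)=False q=True (q & r)=False r=False
s_1={r}: (X(q) U (q & r))=False X(q)=False q=False (q & r)=False r=True
s_2={s}: (X(q) U (q & r))=False X(q)=True q=False (q & r)=False r=False
s_3={q}: (X(q) U (q & r))=False X(q)=False q=True (q & r)=False r=False
s_4={s}: (X(q) U (q & r))=False X(q)=False q=False (q & r)=False r=False
G((X(q) U (q & r))) holds globally = False
First violation at position 0.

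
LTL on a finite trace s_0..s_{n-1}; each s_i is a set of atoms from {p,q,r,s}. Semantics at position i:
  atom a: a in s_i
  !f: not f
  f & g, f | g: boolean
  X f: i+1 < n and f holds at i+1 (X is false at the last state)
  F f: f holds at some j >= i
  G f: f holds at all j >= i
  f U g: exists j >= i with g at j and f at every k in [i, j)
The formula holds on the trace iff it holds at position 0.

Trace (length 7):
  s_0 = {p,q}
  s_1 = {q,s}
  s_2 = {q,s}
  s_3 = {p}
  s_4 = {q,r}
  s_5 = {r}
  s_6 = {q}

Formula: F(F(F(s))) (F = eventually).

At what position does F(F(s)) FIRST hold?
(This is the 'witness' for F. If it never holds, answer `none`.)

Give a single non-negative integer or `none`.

s_0={p,q}: F(F(s))=True F(s)=True s=False
s_1={q,s}: F(F(s))=True F(s)=True s=True
s_2={q,s}: F(F(s))=True F(s)=True s=True
s_3={p}: F(F(s))=False F(s)=False s=False
s_4={q,r}: F(F(s))=False F(s)=False s=False
s_5={r}: F(F(s))=False F(s)=False s=False
s_6={q}: F(F(s))=False F(s)=False s=False
F(F(F(s))) holds; first witness at position 0.

Answer: 0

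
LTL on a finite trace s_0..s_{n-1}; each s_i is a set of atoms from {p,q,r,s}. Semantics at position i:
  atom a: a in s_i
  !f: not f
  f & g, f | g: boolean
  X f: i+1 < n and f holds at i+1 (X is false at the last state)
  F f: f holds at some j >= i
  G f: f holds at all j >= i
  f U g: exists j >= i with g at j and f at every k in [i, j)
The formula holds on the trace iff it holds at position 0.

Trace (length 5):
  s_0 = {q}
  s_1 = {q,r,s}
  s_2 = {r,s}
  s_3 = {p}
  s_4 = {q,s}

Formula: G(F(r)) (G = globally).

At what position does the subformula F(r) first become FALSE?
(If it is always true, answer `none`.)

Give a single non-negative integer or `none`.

s_0={q}: F(r)=True r=False
s_1={q,r,s}: F(r)=True r=True
s_2={r,s}: F(r)=True r=True
s_3={p}: F(r)=False r=False
s_4={q,s}: F(r)=False r=False
G(F(r)) holds globally = False
First violation at position 3.

Answer: 3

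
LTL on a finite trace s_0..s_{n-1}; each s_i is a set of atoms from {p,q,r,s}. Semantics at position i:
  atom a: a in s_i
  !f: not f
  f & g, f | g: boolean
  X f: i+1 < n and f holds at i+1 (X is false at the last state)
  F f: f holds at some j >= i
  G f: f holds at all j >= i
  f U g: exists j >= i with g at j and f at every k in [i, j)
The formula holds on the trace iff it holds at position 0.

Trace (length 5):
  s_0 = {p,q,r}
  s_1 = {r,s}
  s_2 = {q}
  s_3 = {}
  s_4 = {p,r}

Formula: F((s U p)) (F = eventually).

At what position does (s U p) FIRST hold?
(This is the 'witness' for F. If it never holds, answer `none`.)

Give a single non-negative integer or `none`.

Answer: 0

Derivation:
s_0={p,q,r}: (s U p)=True s=False p=True
s_1={r,s}: (s U p)=False s=True p=False
s_2={q}: (s U p)=False s=False p=False
s_3={}: (s U p)=False s=False p=False
s_4={p,r}: (s U p)=True s=False p=True
F((s U p)) holds; first witness at position 0.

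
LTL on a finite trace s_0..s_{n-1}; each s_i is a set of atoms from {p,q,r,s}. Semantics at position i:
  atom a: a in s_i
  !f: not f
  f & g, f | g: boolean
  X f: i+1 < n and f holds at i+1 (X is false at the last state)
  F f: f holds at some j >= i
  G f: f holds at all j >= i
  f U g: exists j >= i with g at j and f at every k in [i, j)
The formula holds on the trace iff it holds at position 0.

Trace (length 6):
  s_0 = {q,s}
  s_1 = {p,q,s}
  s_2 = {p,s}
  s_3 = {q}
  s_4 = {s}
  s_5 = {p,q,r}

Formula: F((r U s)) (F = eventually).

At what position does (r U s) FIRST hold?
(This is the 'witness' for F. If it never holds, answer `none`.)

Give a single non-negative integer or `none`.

Answer: 0

Derivation:
s_0={q,s}: (r U s)=True r=False s=True
s_1={p,q,s}: (r U s)=True r=False s=True
s_2={p,s}: (r U s)=True r=False s=True
s_3={q}: (r U s)=False r=False s=False
s_4={s}: (r U s)=True r=False s=True
s_5={p,q,r}: (r U s)=False r=True s=False
F((r U s)) holds; first witness at position 0.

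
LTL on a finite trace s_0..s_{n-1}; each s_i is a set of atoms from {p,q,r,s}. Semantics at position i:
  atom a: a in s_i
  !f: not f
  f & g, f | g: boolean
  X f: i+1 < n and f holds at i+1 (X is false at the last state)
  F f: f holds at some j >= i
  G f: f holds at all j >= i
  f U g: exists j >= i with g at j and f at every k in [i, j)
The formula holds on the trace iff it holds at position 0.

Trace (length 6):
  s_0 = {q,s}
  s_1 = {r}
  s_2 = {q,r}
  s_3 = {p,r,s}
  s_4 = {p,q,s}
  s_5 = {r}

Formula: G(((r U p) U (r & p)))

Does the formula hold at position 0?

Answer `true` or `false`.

Answer: false

Derivation:
s_0={q,s}: G(((r U p) U (r & p)))=False ((r U p) U (r & p))=False (r U p)=False r=False p=False (r & p)=False
s_1={r}: G(((r U p) U (r & p)))=False ((r U p) U (r & p))=True (r U p)=True r=True p=False (r & p)=False
s_2={q,r}: G(((r U p) U (r & p)))=False ((r U p) U (r & p))=True (r U p)=True r=True p=False (r & p)=False
s_3={p,r,s}: G(((r U p) U (r & p)))=False ((r U p) U (r & p))=True (r U p)=True r=True p=True (r & p)=True
s_4={p,q,s}: G(((r U p) U (r & p)))=False ((r U p) U (r & p))=False (r U p)=True r=False p=True (r & p)=False
s_5={r}: G(((r U p) U (r & p)))=False ((r U p) U (r & p))=False (r U p)=False r=True p=False (r & p)=False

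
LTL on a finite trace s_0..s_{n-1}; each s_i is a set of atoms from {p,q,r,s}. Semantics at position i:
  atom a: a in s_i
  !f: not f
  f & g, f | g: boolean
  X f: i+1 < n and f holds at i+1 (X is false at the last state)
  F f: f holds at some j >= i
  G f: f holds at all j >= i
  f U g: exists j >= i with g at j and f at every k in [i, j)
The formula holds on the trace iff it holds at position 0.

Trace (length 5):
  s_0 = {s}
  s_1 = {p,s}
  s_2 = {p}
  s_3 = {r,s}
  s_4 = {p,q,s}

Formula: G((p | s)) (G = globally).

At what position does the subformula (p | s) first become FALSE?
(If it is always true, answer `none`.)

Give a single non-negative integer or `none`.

Answer: none

Derivation:
s_0={s}: (p | s)=True p=False s=True
s_1={p,s}: (p | s)=True p=True s=True
s_2={p}: (p | s)=True p=True s=False
s_3={r,s}: (p | s)=True p=False s=True
s_4={p,q,s}: (p | s)=True p=True s=True
G((p | s)) holds globally = True
No violation — formula holds at every position.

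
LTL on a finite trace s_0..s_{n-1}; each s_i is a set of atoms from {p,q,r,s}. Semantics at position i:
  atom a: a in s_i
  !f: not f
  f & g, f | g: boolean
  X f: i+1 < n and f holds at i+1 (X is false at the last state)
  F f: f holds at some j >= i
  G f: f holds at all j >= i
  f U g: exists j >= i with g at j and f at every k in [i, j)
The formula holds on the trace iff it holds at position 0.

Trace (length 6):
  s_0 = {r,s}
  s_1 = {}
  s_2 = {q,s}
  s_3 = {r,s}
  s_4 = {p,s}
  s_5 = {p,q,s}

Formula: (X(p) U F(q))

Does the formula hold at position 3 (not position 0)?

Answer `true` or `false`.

Answer: true

Derivation:
s_0={r,s}: (X(p) U F(q))=True X(p)=False p=False F(q)=True q=False
s_1={}: (X(p) U F(q))=True X(p)=False p=False F(q)=True q=False
s_2={q,s}: (X(p) U F(q))=True X(p)=False p=False F(q)=True q=True
s_3={r,s}: (X(p) U F(q))=True X(p)=True p=False F(q)=True q=False
s_4={p,s}: (X(p) U F(q))=True X(p)=True p=True F(q)=True q=False
s_5={p,q,s}: (X(p) U F(q))=True X(p)=False p=True F(q)=True q=True
Evaluating at position 3: result = True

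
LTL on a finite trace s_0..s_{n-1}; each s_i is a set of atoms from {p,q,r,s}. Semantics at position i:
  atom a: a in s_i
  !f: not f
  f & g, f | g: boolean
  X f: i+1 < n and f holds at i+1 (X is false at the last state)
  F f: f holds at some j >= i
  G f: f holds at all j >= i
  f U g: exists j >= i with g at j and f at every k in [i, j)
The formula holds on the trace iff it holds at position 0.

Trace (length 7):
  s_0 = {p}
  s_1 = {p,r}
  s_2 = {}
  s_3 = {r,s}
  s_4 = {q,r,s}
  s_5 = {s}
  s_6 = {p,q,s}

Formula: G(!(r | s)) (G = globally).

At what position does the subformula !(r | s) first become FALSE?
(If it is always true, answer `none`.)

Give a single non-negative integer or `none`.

s_0={p}: !(r | s)=True (r | s)=False r=False s=False
s_1={p,r}: !(r | s)=False (r | s)=True r=True s=False
s_2={}: !(r | s)=True (r | s)=False r=False s=False
s_3={r,s}: !(r | s)=False (r | s)=True r=True s=True
s_4={q,r,s}: !(r | s)=False (r | s)=True r=True s=True
s_5={s}: !(r | s)=False (r | s)=True r=False s=True
s_6={p,q,s}: !(r | s)=False (r | s)=True r=False s=True
G(!(r | s)) holds globally = False
First violation at position 1.

Answer: 1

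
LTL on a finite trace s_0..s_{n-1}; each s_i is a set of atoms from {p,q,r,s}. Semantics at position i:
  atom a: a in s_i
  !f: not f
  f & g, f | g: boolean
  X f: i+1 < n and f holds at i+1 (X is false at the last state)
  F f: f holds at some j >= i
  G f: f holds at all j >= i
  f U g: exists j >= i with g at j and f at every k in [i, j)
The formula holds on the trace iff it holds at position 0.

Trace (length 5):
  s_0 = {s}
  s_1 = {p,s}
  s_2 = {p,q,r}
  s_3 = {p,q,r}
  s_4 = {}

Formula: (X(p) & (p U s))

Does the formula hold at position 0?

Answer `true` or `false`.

s_0={s}: (X(p) & (p U s))=True X(p)=True p=False (p U s)=True s=True
s_1={p,s}: (X(p) & (p U s))=True X(p)=True p=True (p U s)=True s=True
s_2={p,q,r}: (X(p) & (p U s))=False X(p)=True p=True (p U s)=False s=False
s_3={p,q,r}: (X(p) & (p U s))=False X(p)=False p=True (p U s)=False s=False
s_4={}: (X(p) & (p U s))=False X(p)=False p=False (p U s)=False s=False

Answer: true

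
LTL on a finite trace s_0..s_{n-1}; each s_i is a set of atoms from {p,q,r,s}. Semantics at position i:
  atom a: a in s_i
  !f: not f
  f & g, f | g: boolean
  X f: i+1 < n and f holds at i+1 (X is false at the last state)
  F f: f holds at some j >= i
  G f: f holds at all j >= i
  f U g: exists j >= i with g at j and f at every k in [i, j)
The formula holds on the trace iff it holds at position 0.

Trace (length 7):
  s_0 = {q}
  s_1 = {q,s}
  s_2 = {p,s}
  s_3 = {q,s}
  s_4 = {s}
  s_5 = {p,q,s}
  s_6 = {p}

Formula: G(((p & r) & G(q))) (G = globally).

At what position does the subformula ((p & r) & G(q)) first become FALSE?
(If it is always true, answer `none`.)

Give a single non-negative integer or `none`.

Answer: 0

Derivation:
s_0={q}: ((p & r) & G(q))=False (p & r)=False p=False r=False G(q)=False q=True
s_1={q,s}: ((p & r) & G(q))=False (p & r)=False p=False r=False G(q)=False q=True
s_2={p,s}: ((p & r) & G(q))=False (p & r)=False p=True r=False G(q)=False q=False
s_3={q,s}: ((p & r) & G(q))=False (p & r)=False p=False r=False G(q)=False q=True
s_4={s}: ((p & r) & G(q))=False (p & r)=False p=False r=False G(q)=False q=False
s_5={p,q,s}: ((p & r) & G(q))=False (p & r)=False p=True r=False G(q)=False q=True
s_6={p}: ((p & r) & G(q))=False (p & r)=False p=True r=False G(q)=False q=False
G(((p & r) & G(q))) holds globally = False
First violation at position 0.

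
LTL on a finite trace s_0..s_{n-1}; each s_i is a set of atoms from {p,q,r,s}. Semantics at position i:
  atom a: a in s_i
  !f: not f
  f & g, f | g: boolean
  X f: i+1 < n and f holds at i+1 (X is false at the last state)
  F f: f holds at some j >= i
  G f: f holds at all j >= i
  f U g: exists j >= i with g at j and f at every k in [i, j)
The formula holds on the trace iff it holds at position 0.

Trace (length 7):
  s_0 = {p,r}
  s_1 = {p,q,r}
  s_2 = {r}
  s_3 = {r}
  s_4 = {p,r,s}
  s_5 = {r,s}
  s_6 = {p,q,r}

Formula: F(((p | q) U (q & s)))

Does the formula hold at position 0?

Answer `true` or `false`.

s_0={p,r}: F(((p | q) U (q & s)))=False ((p | q) U (q & s))=False (p | q)=True p=True q=False (q & s)=False s=False
s_1={p,q,r}: F(((p | q) U (q & s)))=False ((p | q) U (q & s))=False (p | q)=True p=True q=True (q & s)=False s=False
s_2={r}: F(((p | q) U (q & s)))=False ((p | q) U (q & s))=False (p | q)=False p=False q=False (q & s)=False s=False
s_3={r}: F(((p | q) U (q & s)))=False ((p | q) U (q & s))=False (p | q)=False p=False q=False (q & s)=False s=False
s_4={p,r,s}: F(((p | q) U (q & s)))=False ((p | q) U (q & s))=False (p | q)=True p=True q=False (q & s)=False s=True
s_5={r,s}: F(((p | q) U (q & s)))=False ((p | q) U (q & s))=False (p | q)=False p=False q=False (q & s)=False s=True
s_6={p,q,r}: F(((p | q) U (q & s)))=False ((p | q) U (q & s))=False (p | q)=True p=True q=True (q & s)=False s=False

Answer: false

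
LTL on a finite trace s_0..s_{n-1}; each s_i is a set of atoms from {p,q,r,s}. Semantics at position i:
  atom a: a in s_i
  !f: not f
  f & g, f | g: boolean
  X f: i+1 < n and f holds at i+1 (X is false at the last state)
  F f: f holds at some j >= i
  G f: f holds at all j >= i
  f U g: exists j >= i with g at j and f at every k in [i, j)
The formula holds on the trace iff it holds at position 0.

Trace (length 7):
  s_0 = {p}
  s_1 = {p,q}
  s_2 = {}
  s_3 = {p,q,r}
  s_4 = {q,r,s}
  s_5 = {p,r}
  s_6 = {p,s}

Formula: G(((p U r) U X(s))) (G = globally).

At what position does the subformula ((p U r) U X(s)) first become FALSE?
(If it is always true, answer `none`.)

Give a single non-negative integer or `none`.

s_0={p}: ((p U r) U X(s))=False (p U r)=False p=True r=False X(s)=False s=False
s_1={p,q}: ((p U r) U X(s))=False (p U r)=False p=True r=False X(s)=False s=False
s_2={}: ((p U r) U X(s))=False (p U r)=False p=False r=False X(s)=False s=False
s_3={p,q,r}: ((p U r) U X(s))=True (p U r)=True p=True r=True X(s)=True s=False
s_4={q,r,s}: ((p U r) U X(s))=True (p U r)=True p=False r=True X(s)=False s=True
s_5={p,r}: ((p U r) U X(s))=True (p U r)=True p=True r=True X(s)=True s=False
s_6={p,s}: ((p U r) U X(s))=False (p U r)=False p=True r=False X(s)=False s=True
G(((p U r) U X(s))) holds globally = False
First violation at position 0.

Answer: 0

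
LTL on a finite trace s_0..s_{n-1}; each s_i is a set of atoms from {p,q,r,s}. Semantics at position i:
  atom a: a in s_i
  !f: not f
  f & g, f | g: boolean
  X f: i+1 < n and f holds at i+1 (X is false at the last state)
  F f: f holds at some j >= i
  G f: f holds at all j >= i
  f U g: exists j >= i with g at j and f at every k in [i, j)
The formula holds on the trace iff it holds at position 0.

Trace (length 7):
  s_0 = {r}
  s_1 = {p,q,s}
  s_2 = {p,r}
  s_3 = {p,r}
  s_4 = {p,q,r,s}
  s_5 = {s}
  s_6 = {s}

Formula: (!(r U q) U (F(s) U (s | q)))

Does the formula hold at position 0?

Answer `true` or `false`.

Answer: true

Derivation:
s_0={r}: (!(r U q) U (F(s) U (s | q)))=True !(r U q)=False (r U q)=True r=True q=False (F(s) U (s | q))=True F(s)=True s=False (s | q)=False
s_1={p,q,s}: (!(r U q) U (F(s) U (s | q)))=True !(r U q)=False (r U q)=True r=False q=True (F(s) U (s | q))=True F(s)=True s=True (s | q)=True
s_2={p,r}: (!(r U q) U (F(s) U (s | q)))=True !(r U q)=False (r U q)=True r=True q=False (F(s) U (s | q))=True F(s)=True s=False (s | q)=False
s_3={p,r}: (!(r U q) U (F(s) U (s | q)))=True !(r U q)=False (r U q)=True r=True q=False (F(s) U (s | q))=True F(s)=True s=False (s | q)=False
s_4={p,q,r,s}: (!(r U q) U (F(s) U (s | q)))=True !(r U q)=False (r U q)=True r=True q=True (F(s) U (s | q))=True F(s)=True s=True (s | q)=True
s_5={s}: (!(r U q) U (F(s) U (s | q)))=True !(r U q)=True (r U q)=False r=False q=False (F(s) U (s | q))=True F(s)=True s=True (s | q)=True
s_6={s}: (!(r U q) U (F(s) U (s | q)))=True !(r U q)=True (r U q)=False r=False q=False (F(s) U (s | q))=True F(s)=True s=True (s | q)=True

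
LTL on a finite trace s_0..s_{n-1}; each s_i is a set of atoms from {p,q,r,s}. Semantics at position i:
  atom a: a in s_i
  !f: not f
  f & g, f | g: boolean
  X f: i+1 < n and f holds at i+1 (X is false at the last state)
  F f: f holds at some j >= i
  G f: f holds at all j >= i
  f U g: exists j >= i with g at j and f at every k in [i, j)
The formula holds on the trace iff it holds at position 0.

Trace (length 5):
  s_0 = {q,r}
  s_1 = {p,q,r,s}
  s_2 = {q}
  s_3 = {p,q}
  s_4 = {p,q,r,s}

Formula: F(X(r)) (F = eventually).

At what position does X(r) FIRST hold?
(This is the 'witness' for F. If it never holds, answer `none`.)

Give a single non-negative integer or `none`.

Answer: 0

Derivation:
s_0={q,r}: X(r)=True r=True
s_1={p,q,r,s}: X(r)=False r=True
s_2={q}: X(r)=False r=False
s_3={p,q}: X(r)=True r=False
s_4={p,q,r,s}: X(r)=False r=True
F(X(r)) holds; first witness at position 0.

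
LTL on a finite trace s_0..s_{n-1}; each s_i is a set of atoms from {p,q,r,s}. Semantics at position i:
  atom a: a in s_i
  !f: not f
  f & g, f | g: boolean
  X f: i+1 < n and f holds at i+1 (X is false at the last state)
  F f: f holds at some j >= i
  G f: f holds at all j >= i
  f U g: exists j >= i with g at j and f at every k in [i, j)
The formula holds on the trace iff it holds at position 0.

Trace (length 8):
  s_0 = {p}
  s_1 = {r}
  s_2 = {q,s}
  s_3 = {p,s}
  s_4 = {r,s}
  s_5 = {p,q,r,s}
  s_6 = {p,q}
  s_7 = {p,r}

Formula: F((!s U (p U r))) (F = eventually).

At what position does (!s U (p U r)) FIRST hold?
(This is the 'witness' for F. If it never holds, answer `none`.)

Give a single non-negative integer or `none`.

Answer: 0

Derivation:
s_0={p}: (!s U (p U r))=True !s=True s=False (p U r)=True p=True r=False
s_1={r}: (!s U (p U r))=True !s=True s=False (p U r)=True p=False r=True
s_2={q,s}: (!s U (p U r))=False !s=False s=True (p U r)=False p=False r=False
s_3={p,s}: (!s U (p U r))=True !s=False s=True (p U r)=True p=True r=False
s_4={r,s}: (!s U (p U r))=True !s=False s=True (p U r)=True p=False r=True
s_5={p,q,r,s}: (!s U (p U r))=True !s=False s=True (p U r)=True p=True r=True
s_6={p,q}: (!s U (p U r))=True !s=True s=False (p U r)=True p=True r=False
s_7={p,r}: (!s U (p U r))=True !s=True s=False (p U r)=True p=True r=True
F((!s U (p U r))) holds; first witness at position 0.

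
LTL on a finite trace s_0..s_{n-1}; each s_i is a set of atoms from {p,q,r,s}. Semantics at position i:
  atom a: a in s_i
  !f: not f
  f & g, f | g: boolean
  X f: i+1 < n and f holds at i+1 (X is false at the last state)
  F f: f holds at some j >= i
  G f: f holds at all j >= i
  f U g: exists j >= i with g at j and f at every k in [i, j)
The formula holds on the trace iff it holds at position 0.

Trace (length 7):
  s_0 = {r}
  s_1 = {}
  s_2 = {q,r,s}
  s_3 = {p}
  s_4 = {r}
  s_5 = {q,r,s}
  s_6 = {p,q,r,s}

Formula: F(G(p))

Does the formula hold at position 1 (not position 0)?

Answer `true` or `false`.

Answer: true

Derivation:
s_0={r}: F(G(p))=True G(p)=False p=False
s_1={}: F(G(p))=True G(p)=False p=False
s_2={q,r,s}: F(G(p))=True G(p)=False p=False
s_3={p}: F(G(p))=True G(p)=False p=True
s_4={r}: F(G(p))=True G(p)=False p=False
s_5={q,r,s}: F(G(p))=True G(p)=False p=False
s_6={p,q,r,s}: F(G(p))=True G(p)=True p=True
Evaluating at position 1: result = True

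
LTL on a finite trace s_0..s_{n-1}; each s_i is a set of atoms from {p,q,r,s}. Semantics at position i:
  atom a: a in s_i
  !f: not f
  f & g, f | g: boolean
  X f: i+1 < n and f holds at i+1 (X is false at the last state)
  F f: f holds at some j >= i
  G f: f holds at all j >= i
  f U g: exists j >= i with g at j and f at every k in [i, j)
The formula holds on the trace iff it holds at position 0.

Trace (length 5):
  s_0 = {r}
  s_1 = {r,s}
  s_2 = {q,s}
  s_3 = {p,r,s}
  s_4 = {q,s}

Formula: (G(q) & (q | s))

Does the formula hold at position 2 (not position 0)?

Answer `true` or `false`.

Answer: false

Derivation:
s_0={r}: (G(q) & (q | s))=False G(q)=False q=False (q | s)=False s=False
s_1={r,s}: (G(q) & (q | s))=False G(q)=False q=False (q | s)=True s=True
s_2={q,s}: (G(q) & (q | s))=False G(q)=False q=True (q | s)=True s=True
s_3={p,r,s}: (G(q) & (q | s))=False G(q)=False q=False (q | s)=True s=True
s_4={q,s}: (G(q) & (q | s))=True G(q)=True q=True (q | s)=True s=True
Evaluating at position 2: result = False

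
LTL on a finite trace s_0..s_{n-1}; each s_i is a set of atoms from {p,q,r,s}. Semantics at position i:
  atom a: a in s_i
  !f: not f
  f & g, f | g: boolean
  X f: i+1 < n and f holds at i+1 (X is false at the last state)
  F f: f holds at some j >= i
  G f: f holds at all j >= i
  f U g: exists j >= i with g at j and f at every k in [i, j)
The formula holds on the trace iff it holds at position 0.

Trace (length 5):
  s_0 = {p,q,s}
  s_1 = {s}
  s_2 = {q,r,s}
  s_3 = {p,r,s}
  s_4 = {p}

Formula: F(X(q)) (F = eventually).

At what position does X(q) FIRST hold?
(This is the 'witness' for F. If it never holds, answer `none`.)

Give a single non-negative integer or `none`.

s_0={p,q,s}: X(q)=False q=True
s_1={s}: X(q)=True q=False
s_2={q,r,s}: X(q)=False q=True
s_3={p,r,s}: X(q)=False q=False
s_4={p}: X(q)=False q=False
F(X(q)) holds; first witness at position 1.

Answer: 1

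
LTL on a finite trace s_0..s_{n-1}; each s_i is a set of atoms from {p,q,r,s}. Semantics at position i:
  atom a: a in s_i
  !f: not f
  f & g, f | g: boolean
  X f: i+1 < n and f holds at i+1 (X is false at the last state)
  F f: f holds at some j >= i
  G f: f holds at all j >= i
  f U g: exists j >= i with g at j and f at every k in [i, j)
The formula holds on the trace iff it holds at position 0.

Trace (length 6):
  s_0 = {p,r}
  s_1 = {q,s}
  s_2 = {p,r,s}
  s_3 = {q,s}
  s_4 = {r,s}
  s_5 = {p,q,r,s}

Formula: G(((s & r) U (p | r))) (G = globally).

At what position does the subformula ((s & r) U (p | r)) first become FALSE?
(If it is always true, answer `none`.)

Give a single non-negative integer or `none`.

Answer: 1

Derivation:
s_0={p,r}: ((s & r) U (p | r))=True (s & r)=False s=False r=True (p | r)=True p=True
s_1={q,s}: ((s & r) U (p | r))=False (s & r)=False s=True r=False (p | r)=False p=False
s_2={p,r,s}: ((s & r) U (p | r))=True (s & r)=True s=True r=True (p | r)=True p=True
s_3={q,s}: ((s & r) U (p | r))=False (s & r)=False s=True r=False (p | r)=False p=False
s_4={r,s}: ((s & r) U (p | r))=True (s & r)=True s=True r=True (p | r)=True p=False
s_5={p,q,r,s}: ((s & r) U (p | r))=True (s & r)=True s=True r=True (p | r)=True p=True
G(((s & r) U (p | r))) holds globally = False
First violation at position 1.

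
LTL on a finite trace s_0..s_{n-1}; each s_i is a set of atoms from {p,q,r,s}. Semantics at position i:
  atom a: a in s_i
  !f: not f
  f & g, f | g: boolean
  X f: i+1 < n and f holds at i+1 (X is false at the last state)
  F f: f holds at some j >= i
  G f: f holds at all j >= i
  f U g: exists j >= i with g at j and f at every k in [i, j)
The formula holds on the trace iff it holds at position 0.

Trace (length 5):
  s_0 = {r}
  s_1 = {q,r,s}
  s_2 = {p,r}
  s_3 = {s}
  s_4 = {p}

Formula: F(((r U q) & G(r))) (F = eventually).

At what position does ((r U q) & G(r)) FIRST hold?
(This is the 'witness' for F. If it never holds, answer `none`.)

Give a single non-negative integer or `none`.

s_0={r}: ((r U q) & G(r))=False (r U q)=True r=True q=False G(r)=False
s_1={q,r,s}: ((r U q) & G(r))=False (r U q)=True r=True q=True G(r)=False
s_2={p,r}: ((r U q) & G(r))=False (r U q)=False r=True q=False G(r)=False
s_3={s}: ((r U q) & G(r))=False (r U q)=False r=False q=False G(r)=False
s_4={p}: ((r U q) & G(r))=False (r U q)=False r=False q=False G(r)=False
F(((r U q) & G(r))) does not hold (no witness exists).

Answer: none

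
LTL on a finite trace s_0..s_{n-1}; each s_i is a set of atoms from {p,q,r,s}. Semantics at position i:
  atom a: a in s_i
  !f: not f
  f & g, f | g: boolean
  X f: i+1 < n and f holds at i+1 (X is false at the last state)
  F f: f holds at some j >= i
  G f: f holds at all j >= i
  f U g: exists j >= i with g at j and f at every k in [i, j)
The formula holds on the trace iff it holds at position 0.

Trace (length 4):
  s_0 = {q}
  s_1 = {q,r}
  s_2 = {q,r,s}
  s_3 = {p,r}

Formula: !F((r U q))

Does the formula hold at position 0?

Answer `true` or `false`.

s_0={q}: !F((r U q))=False F((r U q))=True (r U q)=True r=False q=True
s_1={q,r}: !F((r U q))=False F((r U q))=True (r U q)=True r=True q=True
s_2={q,r,s}: !F((r U q))=False F((r U q))=True (r U q)=True r=True q=True
s_3={p,r}: !F((r U q))=True F((r U q))=False (r U q)=False r=True q=False

Answer: false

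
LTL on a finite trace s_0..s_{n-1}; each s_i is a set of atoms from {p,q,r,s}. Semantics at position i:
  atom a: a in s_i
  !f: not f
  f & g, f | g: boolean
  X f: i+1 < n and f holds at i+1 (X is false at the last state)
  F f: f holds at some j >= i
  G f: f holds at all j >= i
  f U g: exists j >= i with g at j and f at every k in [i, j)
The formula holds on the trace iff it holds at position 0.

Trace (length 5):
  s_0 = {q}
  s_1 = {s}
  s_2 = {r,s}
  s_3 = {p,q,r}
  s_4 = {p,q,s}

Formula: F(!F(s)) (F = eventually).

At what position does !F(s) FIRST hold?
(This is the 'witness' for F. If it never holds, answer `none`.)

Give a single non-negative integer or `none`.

s_0={q}: !F(s)=False F(s)=True s=False
s_1={s}: !F(s)=False F(s)=True s=True
s_2={r,s}: !F(s)=False F(s)=True s=True
s_3={p,q,r}: !F(s)=False F(s)=True s=False
s_4={p,q,s}: !F(s)=False F(s)=True s=True
F(!F(s)) does not hold (no witness exists).

Answer: none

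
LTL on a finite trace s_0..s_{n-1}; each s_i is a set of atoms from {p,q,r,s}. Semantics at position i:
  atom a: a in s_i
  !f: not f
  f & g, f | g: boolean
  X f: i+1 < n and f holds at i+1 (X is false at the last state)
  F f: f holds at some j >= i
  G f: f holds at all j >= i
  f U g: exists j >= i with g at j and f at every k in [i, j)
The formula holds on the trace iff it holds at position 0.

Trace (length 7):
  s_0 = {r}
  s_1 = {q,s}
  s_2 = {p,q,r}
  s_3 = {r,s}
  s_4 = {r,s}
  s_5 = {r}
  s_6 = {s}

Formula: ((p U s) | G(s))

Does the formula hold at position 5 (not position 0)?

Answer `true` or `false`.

s_0={r}: ((p U s) | G(s))=False (p U s)=False p=False s=False G(s)=False
s_1={q,s}: ((p U s) | G(s))=True (p U s)=True p=False s=True G(s)=False
s_2={p,q,r}: ((p U s) | G(s))=True (p U s)=True p=True s=False G(s)=False
s_3={r,s}: ((p U s) | G(s))=True (p U s)=True p=False s=True G(s)=False
s_4={r,s}: ((p U s) | G(s))=True (p U s)=True p=False s=True G(s)=False
s_5={r}: ((p U s) | G(s))=False (p U s)=False p=False s=False G(s)=False
s_6={s}: ((p U s) | G(s))=True (p U s)=True p=False s=True G(s)=True
Evaluating at position 5: result = False

Answer: false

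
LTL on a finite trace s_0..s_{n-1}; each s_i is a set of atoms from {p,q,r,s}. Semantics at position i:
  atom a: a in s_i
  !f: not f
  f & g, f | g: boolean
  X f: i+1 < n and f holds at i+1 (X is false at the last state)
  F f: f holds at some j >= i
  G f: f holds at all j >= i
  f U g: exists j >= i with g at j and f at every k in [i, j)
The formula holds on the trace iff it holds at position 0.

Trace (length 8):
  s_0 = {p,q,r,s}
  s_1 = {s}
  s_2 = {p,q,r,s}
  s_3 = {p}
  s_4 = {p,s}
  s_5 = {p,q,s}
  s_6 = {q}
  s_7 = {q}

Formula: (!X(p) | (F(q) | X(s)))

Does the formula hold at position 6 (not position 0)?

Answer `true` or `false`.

Answer: true

Derivation:
s_0={p,q,r,s}: (!X(p) | (F(q) | X(s)))=True !X(p)=True X(p)=False p=True (F(q) | X(s))=True F(q)=True q=True X(s)=True s=True
s_1={s}: (!X(p) | (F(q) | X(s)))=True !X(p)=False X(p)=True p=False (F(q) | X(s))=True F(q)=True q=False X(s)=True s=True
s_2={p,q,r,s}: (!X(p) | (F(q) | X(s)))=True !X(p)=False X(p)=True p=True (F(q) | X(s))=True F(q)=True q=True X(s)=False s=True
s_3={p}: (!X(p) | (F(q) | X(s)))=True !X(p)=False X(p)=True p=True (F(q) | X(s))=True F(q)=True q=False X(s)=True s=False
s_4={p,s}: (!X(p) | (F(q) | X(s)))=True !X(p)=False X(p)=True p=True (F(q) | X(s))=True F(q)=True q=False X(s)=True s=True
s_5={p,q,s}: (!X(p) | (F(q) | X(s)))=True !X(p)=True X(p)=False p=True (F(q) | X(s))=True F(q)=True q=True X(s)=False s=True
s_6={q}: (!X(p) | (F(q) | X(s)))=True !X(p)=True X(p)=False p=False (F(q) | X(s))=True F(q)=True q=True X(s)=False s=False
s_7={q}: (!X(p) | (F(q) | X(s)))=True !X(p)=True X(p)=False p=False (F(q) | X(s))=True F(q)=True q=True X(s)=False s=False
Evaluating at position 6: result = True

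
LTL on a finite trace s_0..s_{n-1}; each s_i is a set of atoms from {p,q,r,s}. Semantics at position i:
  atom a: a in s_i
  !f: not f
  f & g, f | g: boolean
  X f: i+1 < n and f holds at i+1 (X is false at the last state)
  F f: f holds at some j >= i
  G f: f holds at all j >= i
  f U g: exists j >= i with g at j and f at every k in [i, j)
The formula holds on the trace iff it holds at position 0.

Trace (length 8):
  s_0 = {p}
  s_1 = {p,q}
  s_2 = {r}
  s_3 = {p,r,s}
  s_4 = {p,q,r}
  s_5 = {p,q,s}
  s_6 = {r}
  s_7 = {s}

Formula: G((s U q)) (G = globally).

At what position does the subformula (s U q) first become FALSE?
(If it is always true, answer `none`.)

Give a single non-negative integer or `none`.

Answer: 0

Derivation:
s_0={p}: (s U q)=False s=False q=False
s_1={p,q}: (s U q)=True s=False q=True
s_2={r}: (s U q)=False s=False q=False
s_3={p,r,s}: (s U q)=True s=True q=False
s_4={p,q,r}: (s U q)=True s=False q=True
s_5={p,q,s}: (s U q)=True s=True q=True
s_6={r}: (s U q)=False s=False q=False
s_7={s}: (s U q)=False s=True q=False
G((s U q)) holds globally = False
First violation at position 0.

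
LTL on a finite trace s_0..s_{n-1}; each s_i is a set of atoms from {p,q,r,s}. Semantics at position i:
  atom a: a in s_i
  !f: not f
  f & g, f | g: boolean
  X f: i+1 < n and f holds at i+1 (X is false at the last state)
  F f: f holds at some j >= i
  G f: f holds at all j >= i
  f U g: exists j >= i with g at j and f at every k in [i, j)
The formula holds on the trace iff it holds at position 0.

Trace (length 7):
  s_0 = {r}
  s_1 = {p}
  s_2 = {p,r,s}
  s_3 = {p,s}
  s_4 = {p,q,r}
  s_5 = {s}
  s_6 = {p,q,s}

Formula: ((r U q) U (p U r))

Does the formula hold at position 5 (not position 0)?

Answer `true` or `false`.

s_0={r}: ((r U q) U (p U r))=True (r U q)=False r=True q=False (p U r)=True p=False
s_1={p}: ((r U q) U (p U r))=True (r U q)=False r=False q=False (p U r)=True p=True
s_2={p,r,s}: ((r U q) U (p U r))=True (r U q)=False r=True q=False (p U r)=True p=True
s_3={p,s}: ((r U q) U (p U r))=True (r U q)=False r=False q=False (p U r)=True p=True
s_4={p,q,r}: ((r U q) U (p U r))=True (r U q)=True r=True q=True (p U r)=True p=True
s_5={s}: ((r U q) U (p U r))=False (r U q)=False r=False q=False (p U r)=False p=False
s_6={p,q,s}: ((r U q) U (p U r))=False (r U q)=True r=False q=True (p U r)=False p=True
Evaluating at position 5: result = False

Answer: false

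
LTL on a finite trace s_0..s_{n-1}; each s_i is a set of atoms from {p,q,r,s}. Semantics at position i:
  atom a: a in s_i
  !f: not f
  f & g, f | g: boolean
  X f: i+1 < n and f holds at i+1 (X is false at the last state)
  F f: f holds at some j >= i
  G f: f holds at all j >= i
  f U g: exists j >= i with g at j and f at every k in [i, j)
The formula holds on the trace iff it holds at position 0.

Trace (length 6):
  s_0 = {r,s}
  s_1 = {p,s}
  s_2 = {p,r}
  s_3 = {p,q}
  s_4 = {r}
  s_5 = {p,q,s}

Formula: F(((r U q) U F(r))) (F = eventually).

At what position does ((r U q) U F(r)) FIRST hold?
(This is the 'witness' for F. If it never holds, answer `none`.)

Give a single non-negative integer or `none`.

s_0={r,s}: ((r U q) U F(r))=True (r U q)=False r=True q=False F(r)=True
s_1={p,s}: ((r U q) U F(r))=True (r U q)=False r=False q=False F(r)=True
s_2={p,r}: ((r U q) U F(r))=True (r U q)=True r=True q=False F(r)=True
s_3={p,q}: ((r U q) U F(r))=True (r U q)=True r=False q=True F(r)=True
s_4={r}: ((r U q) U F(r))=True (r U q)=True r=True q=False F(r)=True
s_5={p,q,s}: ((r U q) U F(r))=False (r U q)=True r=False q=True F(r)=False
F(((r U q) U F(r))) holds; first witness at position 0.

Answer: 0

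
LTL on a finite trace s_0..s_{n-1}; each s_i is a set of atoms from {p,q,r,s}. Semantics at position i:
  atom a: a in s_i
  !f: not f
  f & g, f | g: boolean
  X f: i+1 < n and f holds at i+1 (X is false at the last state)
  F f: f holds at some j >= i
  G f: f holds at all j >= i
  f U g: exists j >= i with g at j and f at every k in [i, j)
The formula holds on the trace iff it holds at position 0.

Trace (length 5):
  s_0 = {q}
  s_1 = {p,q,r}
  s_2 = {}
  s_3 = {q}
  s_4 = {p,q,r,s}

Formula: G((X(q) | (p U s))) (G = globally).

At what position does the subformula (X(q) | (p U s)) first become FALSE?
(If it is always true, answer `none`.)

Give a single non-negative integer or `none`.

Answer: 1

Derivation:
s_0={q}: (X(q) | (p U s))=True X(q)=True q=True (p U s)=False p=False s=False
s_1={p,q,r}: (X(q) | (p U s))=False X(q)=False q=True (p U s)=False p=True s=False
s_2={}: (X(q) | (p U s))=True X(q)=True q=False (p U s)=False p=False s=False
s_3={q}: (X(q) | (p U s))=True X(q)=True q=True (p U s)=False p=False s=False
s_4={p,q,r,s}: (X(q) | (p U s))=True X(q)=False q=True (p U s)=True p=True s=True
G((X(q) | (p U s))) holds globally = False
First violation at position 1.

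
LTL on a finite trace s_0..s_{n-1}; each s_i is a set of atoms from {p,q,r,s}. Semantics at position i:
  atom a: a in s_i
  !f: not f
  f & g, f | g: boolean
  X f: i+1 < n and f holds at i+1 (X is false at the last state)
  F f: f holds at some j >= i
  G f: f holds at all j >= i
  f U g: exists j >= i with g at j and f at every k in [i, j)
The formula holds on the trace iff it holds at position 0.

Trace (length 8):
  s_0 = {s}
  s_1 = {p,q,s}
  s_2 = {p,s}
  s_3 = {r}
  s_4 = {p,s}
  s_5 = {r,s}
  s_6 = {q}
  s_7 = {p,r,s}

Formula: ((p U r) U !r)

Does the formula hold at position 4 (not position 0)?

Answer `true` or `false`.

s_0={s}: ((p U r) U !r)=True (p U r)=False p=False r=False !r=True
s_1={p,q,s}: ((p U r) U !r)=True (p U r)=True p=True r=False !r=True
s_2={p,s}: ((p U r) U !r)=True (p U r)=True p=True r=False !r=True
s_3={r}: ((p U r) U !r)=True (p U r)=True p=False r=True !r=False
s_4={p,s}: ((p U r) U !r)=True (p U r)=True p=True r=False !r=True
s_5={r,s}: ((p U r) U !r)=True (p U r)=True p=False r=True !r=False
s_6={q}: ((p U r) U !r)=True (p U r)=False p=False r=False !r=True
s_7={p,r,s}: ((p U r) U !r)=False (p U r)=True p=True r=True !r=False
Evaluating at position 4: result = True

Answer: true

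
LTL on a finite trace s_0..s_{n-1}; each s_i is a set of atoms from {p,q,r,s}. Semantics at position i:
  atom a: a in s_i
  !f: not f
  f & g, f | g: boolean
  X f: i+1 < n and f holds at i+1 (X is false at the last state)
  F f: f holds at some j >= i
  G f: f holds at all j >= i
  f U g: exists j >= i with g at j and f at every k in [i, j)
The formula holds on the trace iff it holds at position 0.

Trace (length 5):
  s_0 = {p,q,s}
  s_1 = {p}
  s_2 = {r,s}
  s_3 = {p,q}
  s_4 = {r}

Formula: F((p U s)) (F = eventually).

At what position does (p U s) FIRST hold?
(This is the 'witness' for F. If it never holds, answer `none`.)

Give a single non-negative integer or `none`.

s_0={p,q,s}: (p U s)=True p=True s=True
s_1={p}: (p U s)=True p=True s=False
s_2={r,s}: (p U s)=True p=False s=True
s_3={p,q}: (p U s)=False p=True s=False
s_4={r}: (p U s)=False p=False s=False
F((p U s)) holds; first witness at position 0.

Answer: 0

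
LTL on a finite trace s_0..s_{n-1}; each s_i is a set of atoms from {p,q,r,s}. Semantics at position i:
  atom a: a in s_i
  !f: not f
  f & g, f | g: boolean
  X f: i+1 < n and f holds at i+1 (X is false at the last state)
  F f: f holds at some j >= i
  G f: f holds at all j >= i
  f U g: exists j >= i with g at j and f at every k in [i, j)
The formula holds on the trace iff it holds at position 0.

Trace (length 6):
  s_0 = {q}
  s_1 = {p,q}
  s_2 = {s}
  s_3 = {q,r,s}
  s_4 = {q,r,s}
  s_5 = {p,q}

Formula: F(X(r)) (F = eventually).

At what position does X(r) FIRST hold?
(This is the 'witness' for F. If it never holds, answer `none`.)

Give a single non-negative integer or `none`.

s_0={q}: X(r)=False r=False
s_1={p,q}: X(r)=False r=False
s_2={s}: X(r)=True r=False
s_3={q,r,s}: X(r)=True r=True
s_4={q,r,s}: X(r)=False r=True
s_5={p,q}: X(r)=False r=False
F(X(r)) holds; first witness at position 2.

Answer: 2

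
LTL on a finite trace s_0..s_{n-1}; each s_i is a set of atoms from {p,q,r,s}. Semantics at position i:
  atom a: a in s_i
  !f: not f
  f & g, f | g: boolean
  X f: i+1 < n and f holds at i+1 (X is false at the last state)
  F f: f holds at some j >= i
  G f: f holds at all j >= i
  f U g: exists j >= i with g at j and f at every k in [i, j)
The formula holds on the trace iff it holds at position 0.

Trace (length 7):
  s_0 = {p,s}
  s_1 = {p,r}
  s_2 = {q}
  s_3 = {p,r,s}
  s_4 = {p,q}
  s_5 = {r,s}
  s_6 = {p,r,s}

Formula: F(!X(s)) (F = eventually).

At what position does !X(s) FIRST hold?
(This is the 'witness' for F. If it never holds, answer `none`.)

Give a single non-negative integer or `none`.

Answer: 0

Derivation:
s_0={p,s}: !X(s)=True X(s)=False s=True
s_1={p,r}: !X(s)=True X(s)=False s=False
s_2={q}: !X(s)=False X(s)=True s=False
s_3={p,r,s}: !X(s)=True X(s)=False s=True
s_4={p,q}: !X(s)=False X(s)=True s=False
s_5={r,s}: !X(s)=False X(s)=True s=True
s_6={p,r,s}: !X(s)=True X(s)=False s=True
F(!X(s)) holds; first witness at position 0.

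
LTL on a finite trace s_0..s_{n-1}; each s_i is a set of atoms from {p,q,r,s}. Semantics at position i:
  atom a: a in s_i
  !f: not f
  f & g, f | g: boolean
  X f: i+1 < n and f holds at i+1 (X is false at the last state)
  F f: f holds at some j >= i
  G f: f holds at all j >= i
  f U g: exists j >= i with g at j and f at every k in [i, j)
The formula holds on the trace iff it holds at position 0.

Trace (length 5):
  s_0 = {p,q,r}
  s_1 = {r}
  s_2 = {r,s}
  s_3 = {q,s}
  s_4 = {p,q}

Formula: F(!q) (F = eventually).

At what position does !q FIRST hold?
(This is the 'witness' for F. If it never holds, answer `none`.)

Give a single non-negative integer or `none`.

s_0={p,q,r}: !q=False q=True
s_1={r}: !q=True q=False
s_2={r,s}: !q=True q=False
s_3={q,s}: !q=False q=True
s_4={p,q}: !q=False q=True
F(!q) holds; first witness at position 1.

Answer: 1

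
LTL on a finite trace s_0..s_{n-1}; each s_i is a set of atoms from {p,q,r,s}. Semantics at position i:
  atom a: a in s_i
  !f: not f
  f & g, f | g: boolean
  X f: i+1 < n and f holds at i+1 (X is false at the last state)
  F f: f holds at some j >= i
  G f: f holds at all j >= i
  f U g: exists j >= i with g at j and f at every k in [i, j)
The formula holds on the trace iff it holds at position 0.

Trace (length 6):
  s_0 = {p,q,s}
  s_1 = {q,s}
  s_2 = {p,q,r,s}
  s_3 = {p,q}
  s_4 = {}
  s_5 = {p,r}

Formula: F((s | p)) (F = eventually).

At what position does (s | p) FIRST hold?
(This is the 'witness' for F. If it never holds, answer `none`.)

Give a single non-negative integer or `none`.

Answer: 0

Derivation:
s_0={p,q,s}: (s | p)=True s=True p=True
s_1={q,s}: (s | p)=True s=True p=False
s_2={p,q,r,s}: (s | p)=True s=True p=True
s_3={p,q}: (s | p)=True s=False p=True
s_4={}: (s | p)=False s=False p=False
s_5={p,r}: (s | p)=True s=False p=True
F((s | p)) holds; first witness at position 0.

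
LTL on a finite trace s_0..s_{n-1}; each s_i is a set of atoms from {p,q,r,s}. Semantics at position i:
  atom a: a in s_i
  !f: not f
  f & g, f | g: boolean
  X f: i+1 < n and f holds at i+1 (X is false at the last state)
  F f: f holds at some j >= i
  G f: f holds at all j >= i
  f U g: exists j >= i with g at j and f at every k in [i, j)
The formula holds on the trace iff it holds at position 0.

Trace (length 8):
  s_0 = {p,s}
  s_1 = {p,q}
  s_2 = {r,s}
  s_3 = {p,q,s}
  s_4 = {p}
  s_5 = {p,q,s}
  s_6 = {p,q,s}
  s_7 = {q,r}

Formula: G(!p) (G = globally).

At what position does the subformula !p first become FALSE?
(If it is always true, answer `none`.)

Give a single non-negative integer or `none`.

s_0={p,s}: !p=False p=True
s_1={p,q}: !p=False p=True
s_2={r,s}: !p=True p=False
s_3={p,q,s}: !p=False p=True
s_4={p}: !p=False p=True
s_5={p,q,s}: !p=False p=True
s_6={p,q,s}: !p=False p=True
s_7={q,r}: !p=True p=False
G(!p) holds globally = False
First violation at position 0.

Answer: 0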